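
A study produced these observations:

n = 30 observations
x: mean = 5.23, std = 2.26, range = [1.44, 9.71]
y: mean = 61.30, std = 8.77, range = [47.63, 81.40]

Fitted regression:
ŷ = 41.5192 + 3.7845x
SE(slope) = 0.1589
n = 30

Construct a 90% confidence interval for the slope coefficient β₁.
The 90% CI for β₁ is (3.5142, 4.0548)

Confidence interval for the slope:

The 90% CI for β₁ is: β̂₁ ± t*(α/2, n-2) × SE(β̂₁)

Step 1: Find critical t-value
- Confidence level = 0.9
- Degrees of freedom = n - 2 = 30 - 2 = 28
- t*(α/2, 28) = 1.7011

Step 2: Calculate margin of error
Margin = 1.7011 × 0.1589 = 0.2703

Step 3: Construct interval
CI = 3.7845 ± 0.2703
CI = (3.5142, 4.0548)

Interpretation: each one-unit increase in x is associated with a change in mean y of between 3.5142 and 4.0548, with 90% confidence.
Both endpoints are positive, so the data support a genuinely positive slope at this confidence level.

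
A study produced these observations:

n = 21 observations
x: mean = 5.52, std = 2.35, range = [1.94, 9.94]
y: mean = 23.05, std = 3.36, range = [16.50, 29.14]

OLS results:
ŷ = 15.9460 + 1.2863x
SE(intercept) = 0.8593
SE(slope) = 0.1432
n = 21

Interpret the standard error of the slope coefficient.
The slope 1.2863 is pinned down to within about ±0.1432 (one SE) by these data — relative uncertainty 11.1%, i.e. precise.

What SE measures:
- The standard error quantifies the sampling variability of the coefficient estimate
- It is the estimated standard deviation of β̂₁ across hypothetical repeated samples of the same size
- Smaller SE → more precise estimate

Relative precision:
- SE / |β̂₁| = 0.1432 / 1.2863 = 11.1%
- Rule of thumb (under 20%: precise; 20% to under 50%: moderately precise; 50% or more: imprecise) → precise

Link to interval estimation: a confidence interval for β₁ is β̂₁ ± t* × 0.1432, so SE sets the half-width per unit of t*.

What drives SE(β̂₁): more residual scatter → larger SE; wider spread of x values → smaller SE; larger n (here n = 21) → smaller SE.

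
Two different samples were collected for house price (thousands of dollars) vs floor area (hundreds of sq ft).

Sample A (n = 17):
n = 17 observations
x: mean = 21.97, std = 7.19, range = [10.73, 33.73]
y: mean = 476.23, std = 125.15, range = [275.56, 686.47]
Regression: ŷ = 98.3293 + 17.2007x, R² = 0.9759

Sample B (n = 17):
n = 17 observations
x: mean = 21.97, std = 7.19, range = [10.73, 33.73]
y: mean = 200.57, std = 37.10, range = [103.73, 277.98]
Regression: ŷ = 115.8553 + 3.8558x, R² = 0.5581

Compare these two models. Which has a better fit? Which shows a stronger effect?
Model A has the better fit (R² = 0.9759 vs 0.5581). Model A shows the stronger effect (|β₁| = 17.2007 vs 3.8558).

Model Comparison:

Fit — compare R²:
- Model A: R² = 0.9759 → 97.59% of variance in house price explained
- Model B: R² = 0.5581 → 55.81% of variance in house price explained
- 0.9759 > 0.5581 → Model A has the better fit

Which has the larger per-hundred sq ft effect? (|β₁|)
- Model A: β₁ = 17.2007 → predicted house price rises 17.2007 thousand dollars per additional hundred sq ft of floor area
- Model B: β₁ = 3.8558 → predicted house price rises 3.8558 thousand dollars per additional hundred sq ft of floor area
- |17.2007| > |3.8558| → Model A shows the stronger marginal effect

Note: A better fit (higher R²) doesn't necessarily mean a more important relationship.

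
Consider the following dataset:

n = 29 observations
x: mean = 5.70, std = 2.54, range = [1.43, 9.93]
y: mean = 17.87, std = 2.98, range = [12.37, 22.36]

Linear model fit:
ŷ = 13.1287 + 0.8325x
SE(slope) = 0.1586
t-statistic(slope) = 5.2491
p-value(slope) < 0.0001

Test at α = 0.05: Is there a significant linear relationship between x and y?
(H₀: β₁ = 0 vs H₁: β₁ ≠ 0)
Reject H₀: p-value < 0.0001 < α = 0.05. The linear relationship is significant at the 5% level.

Hypothesis test for the slope coefficient:

H₀: β₁ = 0 (no linear relationship)
H₁: β₁ ≠ 0 (linear relationship exists)

Test statistic: t = β̂₁ / SE(β̂₁) = 0.8325 / 0.1586 = 5.2491

p < 0.0001: how often a slope estimate this far from 0 (in SE units) would arise by chance if β₁ were truly 0.

Decision rule: reject H₀ if p-value < α.
p-value < 0.0001 < α = 0.05 → reject H₀.

Conclusion: the linear association between x and y is significant at the 5% level.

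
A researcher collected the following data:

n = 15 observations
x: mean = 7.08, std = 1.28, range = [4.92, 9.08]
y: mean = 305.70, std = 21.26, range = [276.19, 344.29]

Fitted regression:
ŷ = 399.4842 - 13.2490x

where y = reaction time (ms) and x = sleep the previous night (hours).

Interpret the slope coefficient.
An increase of one hour in sleep is associated with a 13.2490 ms decrease in predicted reaction time.

The slope β₁ = -13.2490 gives the rate at which the fitted reaction time changes with sleep.

Interpretation:
- Sleep up by 1 hour → predicted reaction time decreases by 13.2490 ms
- This is a linear approximation: the same per-unit change is assumed across the whole observed x range
- The sign (−) gives the direction; the magnitude 13.2490 gives the size of the effect per hour

(β₀ = 399.4842 is the fitted value at x = 0 and is not part of the slope interpretation.)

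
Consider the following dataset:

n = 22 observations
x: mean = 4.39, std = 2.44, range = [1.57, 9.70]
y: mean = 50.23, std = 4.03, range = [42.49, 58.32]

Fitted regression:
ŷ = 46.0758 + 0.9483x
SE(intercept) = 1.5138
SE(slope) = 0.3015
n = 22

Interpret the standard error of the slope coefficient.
SE(slope) = 0.3015 measures the uncertainty in the estimated slope. The coefficient is estimated with moderate precision (SE/|β̂₁| = 31.8%).

SE(β̂₁) = 0.3015 says: if we drew many samples of n = 22 from the same population and refit each time, the fitted slopes would scatter with a standard deviation of roughly 0.3015 around the true β₁.

Relative precision:
- SE / |β̂₁| = 0.3015 / 0.9483 = 31.8%
- Rule of thumb (under 20%: precise; 20% to under 50%: moderately precise; 50% or more: imprecise) → moderately precise

Rough 95% range (±2 SE): 0.9483 ± 0.6030 → (0.3453, 1.5513).

What drives SE(β̂₁): wider spread of x values → smaller SE; larger n (here n = 22) → smaller SE; more residual scatter → larger SE.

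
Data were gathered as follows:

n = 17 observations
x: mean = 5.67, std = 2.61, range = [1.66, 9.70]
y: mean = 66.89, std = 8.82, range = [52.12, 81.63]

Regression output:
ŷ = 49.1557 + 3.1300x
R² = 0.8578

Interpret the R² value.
R² = 0.8578 means 85.78% of the variation in y is explained by the linear relationship with x. This indicates a strong fit.

R² = 1 − SS_res/SS_tot compares the residual scatter to the total scatter of y about its mean.

Here R² = 0.8578:
- Explained: 85.78% of the variation in y
- Unexplained (residual): 100% − 85.78% = 14.22%
- Rule of thumb (below 0.3 weak; 0.3 to below 0.7 moderate; 0.7 and above strong) → strong

Note: R² never decreases when predictors are added, so it should not be used alone to compare models of different size.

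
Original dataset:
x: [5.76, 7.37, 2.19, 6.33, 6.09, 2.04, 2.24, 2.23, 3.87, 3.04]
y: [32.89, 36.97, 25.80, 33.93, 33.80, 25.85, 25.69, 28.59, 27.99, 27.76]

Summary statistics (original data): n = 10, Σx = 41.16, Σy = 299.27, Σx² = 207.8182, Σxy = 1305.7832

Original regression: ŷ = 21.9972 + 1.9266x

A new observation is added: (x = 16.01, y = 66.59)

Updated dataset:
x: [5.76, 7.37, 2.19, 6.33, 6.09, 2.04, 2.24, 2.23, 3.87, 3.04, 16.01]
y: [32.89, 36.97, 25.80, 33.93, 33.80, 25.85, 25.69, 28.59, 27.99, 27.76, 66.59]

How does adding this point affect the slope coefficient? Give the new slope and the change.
Adding the point moves β₁ from 1.9266 to 2.8167, i.e. it increases by 0.8901 (+46.2%).

x = 16.01 lies well outside the original x-range [2.04, 7.37] (x̄ ≈ 4.12), so this observation has high leverage and can move the slope substantially.

Step 1: Update the sums with the new point (n goes from 10 to 11)
Σx  = 41.16 + 16.01 = 57.17
Σy  = 299.27 + 66.59 = 365.86
Σx² = 207.8182 + 16.01² = 207.8182 + 256.3201 = 464.1383
Σxy = 1305.7832 + 16.01×66.59 = 1305.7832 + 1066.1059 = 2371.8891

Step 2: Recompute the slope with b₁ = (nΣxy − ΣxΣy) / (nΣx² − (Σx)²)
Numerator   = 11×2371.8891 − 57.17×365.86 = 26090.7801 − 20916.2162 = 5174.5639
Denominator = 11×464.1383 − 57.17² = 5105.5213 − 3268.4089 = 1837.1124
b₁(new) = 5174.5639 / 1837.1124 = 2.8167

(Same formula on the original sums: (10×1305.7832 − 41.16×299.27) / (10×207.8182 − 41.16²) = 739.8788 / 384.0364 = 1.9266, matching the given fit.)

Step 3: Change in slope
Δβ₁ = 2.8167 − 1.9266 = +0.8901
Relative change = +0.8901 / 1.9266 × 100% = +46.2%
→ the slope increases when the point is added.

A high-leverage point only changes the slope if it is off the original line; here y = 66.59 is above the original trend, so the slope increases.
In practice: refit with and without it and report both if conclusions differ; check such a point for data-entry or measurement error.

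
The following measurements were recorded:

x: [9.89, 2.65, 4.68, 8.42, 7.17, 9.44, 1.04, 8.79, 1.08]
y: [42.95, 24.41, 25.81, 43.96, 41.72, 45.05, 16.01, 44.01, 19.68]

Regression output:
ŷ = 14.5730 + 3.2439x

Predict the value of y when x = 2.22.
ŷ = 21.7745

Plug x = 2.22 into the fitted line:

ŷ = 14.5730 + 3.2439 × 2.22
ŷ = 14.5730 + 7.2015
ŷ = 21.7745

This is the fitted mean response at that x — an individual observation would come with a wider prediction interval.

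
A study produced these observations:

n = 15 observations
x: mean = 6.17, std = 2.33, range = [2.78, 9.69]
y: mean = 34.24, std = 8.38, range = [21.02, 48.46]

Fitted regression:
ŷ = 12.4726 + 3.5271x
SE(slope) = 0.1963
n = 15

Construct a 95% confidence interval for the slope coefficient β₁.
The 95% CI for β₁ is (3.1030, 3.9512)

Confidence interval for the slope:

The 95% CI for β₁ is: β̂₁ ± t*(α/2, n-2) × SE(β̂₁)

Step 1: Find critical t-value
- Confidence level = 0.95
- Degrees of freedom = n - 2 = 15 - 2 = 13
- t*(α/2, 13) = 2.1604

Step 2: Calculate margin of error
Margin = 2.1604 × 0.1963 = 0.4241

Step 3: Construct interval
CI = 3.5271 ± 0.4241
CI = (3.1030, 3.9512)

Interpretation: each one-unit increase in x is associated with a change in mean y of between 3.1030 and 3.9512, with 95% confidence.
The interval does not include 0, suggesting a significant linear relationship.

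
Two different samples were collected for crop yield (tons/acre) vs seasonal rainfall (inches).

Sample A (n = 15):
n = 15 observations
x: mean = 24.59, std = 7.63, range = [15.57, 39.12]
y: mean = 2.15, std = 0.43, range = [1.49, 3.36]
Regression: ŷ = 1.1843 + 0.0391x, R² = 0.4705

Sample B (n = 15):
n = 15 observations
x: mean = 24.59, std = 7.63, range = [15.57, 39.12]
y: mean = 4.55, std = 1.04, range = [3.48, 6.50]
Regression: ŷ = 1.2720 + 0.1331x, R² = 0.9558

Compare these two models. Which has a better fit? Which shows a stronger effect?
Model B has the better fit (R² = 0.9558 vs 0.4705). Model B shows the stronger effect (|β₁| = 0.1331 vs 0.0391).

Model Comparison:

Fit — compare R²:
- Model A: R² = 0.4705 → 47.05% of variance in crop yield explained
- Model B: R² = 0.9558 → 95.58% of variance in crop yield explained
- 0.9558 > 0.4705 → Model B has the better fit

Strength of effect — compare |β₁|:
- Model A: β₁ = 0.0391 → predicted crop yield rises 0.0391 tons/acre per additional inch of rainfall
- Model B: β₁ = 0.1331 → predicted crop yield rises 0.1331 tons/acre per additional inch of rainfall
- |0.0391| < |0.1331| → Model B shows the stronger marginal effect

Note: R² measures how tightly points cluster around the line; β₁ measures how steep the line is — they answer different questions.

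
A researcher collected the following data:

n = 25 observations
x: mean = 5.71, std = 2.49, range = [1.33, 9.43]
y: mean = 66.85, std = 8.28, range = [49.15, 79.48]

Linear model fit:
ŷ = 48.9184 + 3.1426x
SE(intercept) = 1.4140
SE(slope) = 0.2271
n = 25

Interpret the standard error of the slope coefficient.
SE(β̂₁) = 0.2271 is the estimated standard deviation of the slope estimate across repeated samples; relative to β̂₁ = 3.1426 that is 7.2%, a precise estimate.

What SE measures:
- The standard error quantifies the sampling variability of the coefficient estimate
- It is the estimated standard deviation of β̂₁ across hypothetical repeated samples of the same size
- Smaller SE → more precise estimate

Relative precision:
- SE / |β̂₁| = 0.2271 / 3.1426 = 7.2%
- Rule of thumb (under 20%: precise; 20% to under 50%: moderately precise; 50% or more: imprecise) → precise

Rough 95% range (±2 SE): 3.1426 ± 0.4542 → (2.6884, 3.5968).

What drives SE(β̂₁): more residual scatter → larger SE.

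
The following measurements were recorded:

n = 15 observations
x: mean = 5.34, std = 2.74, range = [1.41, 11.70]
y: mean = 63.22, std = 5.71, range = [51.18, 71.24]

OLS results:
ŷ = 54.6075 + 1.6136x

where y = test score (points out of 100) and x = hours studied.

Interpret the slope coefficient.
On average, test score is about 1.6136 points higher for every extra hour of study time.

The slope β₁ = 1.6136 gives the rate at which the fitted test score changes with study time.

Interpretation:
- Study time up by 1 hour → predicted test score increases by 1.6136 points
- This is a linear approximation: the same per-unit change is assumed across the whole observed x range
- The slope describes association in these data, not necessarily a causal effect

The intercept β₀ = 54.6075 is the predicted test score when study time = 0; since the smallest observed x is 1.41, this is an extrapolation and mainly anchors the line.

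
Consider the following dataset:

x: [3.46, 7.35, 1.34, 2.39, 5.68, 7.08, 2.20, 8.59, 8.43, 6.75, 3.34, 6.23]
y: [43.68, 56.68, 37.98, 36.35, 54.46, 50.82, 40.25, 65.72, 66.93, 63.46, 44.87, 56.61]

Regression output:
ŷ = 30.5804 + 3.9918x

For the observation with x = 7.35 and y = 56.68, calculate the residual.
Residual = -3.2401

The residual is the difference between the actual value and the predicted value:

Residual = y - ŷ

Step 1: Calculate predicted value
ŷ = 30.5804 + 3.9918 × 7.35
ŷ = 59.9201

Step 2: Calculate residual
Residual = 56.68 - 59.9201
Residual = -3.2401

The residual is negative, so the observed y = 56.68 sits below the regression line (the line overestimates it by 3.2401).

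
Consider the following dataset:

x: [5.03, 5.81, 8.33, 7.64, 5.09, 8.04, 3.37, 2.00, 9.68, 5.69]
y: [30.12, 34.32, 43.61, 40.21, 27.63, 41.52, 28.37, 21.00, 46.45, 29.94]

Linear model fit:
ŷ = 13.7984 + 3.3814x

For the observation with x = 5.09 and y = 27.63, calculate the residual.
Residual = -3.3797

The residual is the difference between the actual value and the predicted value:

Residual = y - ŷ

Step 1: Calculate predicted value
ŷ = 13.7984 + 3.3814 × 5.09
ŷ = 31.0097

Step 2: Calculate residual
Residual = 27.63 - 31.0097
Residual = -3.3797

Interpretation: the model overestimates the actual value by 3.3797 at this point (negative residual → observation lies below the fitted line).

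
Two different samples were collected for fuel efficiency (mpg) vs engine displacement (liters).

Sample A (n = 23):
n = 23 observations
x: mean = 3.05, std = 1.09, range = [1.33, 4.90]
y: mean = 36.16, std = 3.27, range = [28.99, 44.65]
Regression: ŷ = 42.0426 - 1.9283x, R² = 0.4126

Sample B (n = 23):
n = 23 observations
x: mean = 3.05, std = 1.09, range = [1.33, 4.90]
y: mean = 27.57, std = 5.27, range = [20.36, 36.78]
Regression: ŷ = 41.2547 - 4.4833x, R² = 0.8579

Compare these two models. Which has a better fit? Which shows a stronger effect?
Model B has the better fit (R² = 0.8579 vs 0.4126). Model B shows the stronger effect (|β₁| = 4.4833 vs 1.9283).

Model Comparison:

Goodness of fit (R²):
- Model A: R² = 0.4126 → 41.26% of variance in fuel efficiency explained
- Model B: R² = 0.8579 → 85.79% of variance in fuel efficiency explained
- 0.8579 > 0.4126 → Model B has the better fit

Effect size (slope magnitude):
- Model A: β₁ = -1.9283 → predicted fuel efficiency falls 1.9283 mpg per additional liter of engine displacement
- Model B: β₁ = -4.4833 → predicted fuel efficiency falls 4.4833 mpg per additional liter of engine displacement
- |-1.9283| < |-4.4833| → Model B shows the stronger marginal effect

Note: A steeper slope doesn't make a better model if the scatter around the line is large.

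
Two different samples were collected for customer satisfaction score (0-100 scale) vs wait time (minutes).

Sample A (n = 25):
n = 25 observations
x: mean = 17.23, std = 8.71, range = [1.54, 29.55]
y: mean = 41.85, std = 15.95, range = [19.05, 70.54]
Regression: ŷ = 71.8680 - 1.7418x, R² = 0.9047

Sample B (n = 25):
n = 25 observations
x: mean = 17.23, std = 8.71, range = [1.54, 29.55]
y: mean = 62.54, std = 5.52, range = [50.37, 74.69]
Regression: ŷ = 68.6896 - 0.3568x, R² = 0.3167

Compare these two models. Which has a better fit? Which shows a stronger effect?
Model A has the better fit (R² = 0.9047 vs 0.3167). Model A shows the stronger effect (|β₁| = 1.7418 vs 0.3568).

Model Comparison:

Goodness of fit (R²):
- Model A: R² = 0.9047 → 90.47% of variance in satisfaction score explained
- Model B: R² = 0.3167 → 31.67% of variance in satisfaction score explained
- 0.9047 > 0.3167 → Model A has the better fit

Effect size (slope magnitude):
- Model A: β₁ = -1.7418 → predicted satisfaction score falls 1.7418 points per additional minute of wait time
- Model B: β₁ = -0.3568 → predicted satisfaction score falls 0.3568 points per additional minute of wait time
- |-1.7418| > |-0.3568| → Model A shows the stronger marginal effect

Notes:
- The two samples could reflect different populations, time periods, or measurement quality.
- A steeper slope doesn't make a better model if the scatter around the line is large.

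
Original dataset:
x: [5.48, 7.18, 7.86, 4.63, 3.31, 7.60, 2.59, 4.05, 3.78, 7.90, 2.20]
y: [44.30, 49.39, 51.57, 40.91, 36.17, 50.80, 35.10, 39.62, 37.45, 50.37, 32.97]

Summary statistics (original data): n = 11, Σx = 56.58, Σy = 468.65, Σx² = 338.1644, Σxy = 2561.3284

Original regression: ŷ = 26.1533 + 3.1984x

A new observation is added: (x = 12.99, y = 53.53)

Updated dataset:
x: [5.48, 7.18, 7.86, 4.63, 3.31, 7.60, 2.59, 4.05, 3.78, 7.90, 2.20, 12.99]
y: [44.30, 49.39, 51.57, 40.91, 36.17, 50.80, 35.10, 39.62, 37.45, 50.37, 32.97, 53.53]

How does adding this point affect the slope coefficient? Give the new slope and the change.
New slope β₁ = 2.2143 versus 3.1984 before: a change of -0.9841 (-30.8%).

The new point has HIGH LEVERAGE: x = 12.99 is far from the original mean x̄ = 56.58/11 ≈ 5.14 (original range [2.20, 7.90]).

Step 1: Update the sums with the new point (n goes from 11 to 12)
Σx  = 56.58 + 12.99 = 69.57
Σy  = 468.65 + 53.53 = 522.18
Σx² = 338.1644 + 12.99² = 338.1644 + 168.7401 = 506.9045
Σxy = 2561.3284 + 12.99×53.53 = 2561.3284 + 695.3547 = 3256.6831

Step 2: Recompute the slope with b₁ = (nΣxy − ΣxΣy) / (nΣx² − (Σx)²)
Numerator   = 12×3256.6831 − 69.57×522.18 = 39080.1972 − 36328.0626 = 2752.1346
Denominator = 12×506.9045 − 69.57² = 6082.8540 − 4839.9849 = 1242.8691
b₁(new) = 2752.1346 / 1242.8691 = 2.2143

(Same formula on the original sums: (11×2561.3284 − 56.58×468.65) / (11×338.1644 − 56.58²) = 1658.3954 / 518.5120 = 3.1984, matching the given fit.)

Step 3: Change in slope
Δβ₁ = 2.2143 − 3.1984 = -0.9841
Relative change = -0.9841 / 3.1984 × 100% = -30.8%
→ the slope decreases when the point is added.

A high-leverage point only changes the slope if it is off the original line; here y = 53.53 is below the original trend, so the slope decreases.
In practice: refit with and without it and report both if conclusions differ; investigate whether it comes from the same population as the rest of the sample.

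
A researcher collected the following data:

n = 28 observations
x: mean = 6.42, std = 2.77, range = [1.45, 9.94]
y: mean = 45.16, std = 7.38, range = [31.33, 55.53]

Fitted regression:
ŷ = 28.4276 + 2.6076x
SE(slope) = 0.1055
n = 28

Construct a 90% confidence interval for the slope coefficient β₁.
The 90% CI for β₁ is (2.4277, 2.7875)

Confidence interval for the slope:

The 90% CI for β₁ is: β̂₁ ± t*(α/2, n-2) × SE(β̂₁)

Step 1: Find critical t-value
- Confidence level = 0.9
- Degrees of freedom = n - 2 = 28 - 2 = 26
- t*(α/2, 26) = 1.7056

Step 2: Calculate margin of error
Margin = 1.7056 × 0.1055 = 0.1799

Step 3: Construct interval
CI = 2.6076 ± 0.1799
CI = (2.4277, 2.7875)

Interpretation: each one-unit increase in x is associated with a change in mean y of between 2.4277 and 2.7875, with 90% confidence.
Since 0 is outside the interval, a two-sided test at α = 0.10 would reject H₀: β₁ = 0.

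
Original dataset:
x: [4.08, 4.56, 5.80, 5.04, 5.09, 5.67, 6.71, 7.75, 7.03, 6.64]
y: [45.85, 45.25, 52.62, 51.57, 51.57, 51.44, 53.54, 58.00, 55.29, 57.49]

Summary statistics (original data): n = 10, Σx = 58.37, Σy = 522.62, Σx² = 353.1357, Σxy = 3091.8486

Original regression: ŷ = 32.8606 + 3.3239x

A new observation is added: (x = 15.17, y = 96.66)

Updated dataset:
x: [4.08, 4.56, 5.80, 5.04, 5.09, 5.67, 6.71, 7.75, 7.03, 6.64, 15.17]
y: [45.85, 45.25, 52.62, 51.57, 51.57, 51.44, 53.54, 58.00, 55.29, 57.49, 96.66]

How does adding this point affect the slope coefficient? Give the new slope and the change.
Adding the point moves β₁ from 3.3239 to 4.5626, i.e. it increases by 1.2387 (+37.3%).

The new point has HIGH LEVERAGE: x = 15.17 is far from the original mean x̄ = 58.37/10 ≈ 5.84 (original range [4.08, 7.75]).

Step 1: Update the sums with the new point (n goes from 10 to 11)
Σx  = 58.37 + 15.17 = 73.54
Σy  = 522.62 + 96.66 = 619.28
Σx² = 353.1357 + 15.17² = 353.1357 + 230.1289 = 583.2646
Σxy = 3091.8486 + 15.17×96.66 = 3091.8486 + 1466.3322 = 4558.1808

Step 2: Recompute the slope with b₁ = (nΣxy − ΣxΣy) / (nΣx² − (Σx)²)
Numerator   = 11×4558.1808 − 73.54×619.28 = 50139.9888 − 45541.8512 = 4598.1376
Denominator = 11×583.2646 − 73.54² = 6415.9106 − 5408.1316 = 1007.7790
b₁(new) = 4598.1376 / 1007.7790 = 4.5626

(Same formula on the original sums: (10×3091.8486 − 58.37×522.62) / (10×353.1357 − 58.37²) = 413.1566 / 124.3001 = 3.3239, matching the given fit.)

Step 3: Change in slope
Δβ₁ = 4.5626 − 3.3239 = +1.2387
Relative change = +1.2387 / 3.3239 × 100% = +37.3%
→ the slope increases when the point is added.

A high-leverage point only changes the slope if it is off the original line; here y = 96.66 is above the original trend, so the slope increases.
In practice: check such a point for data-entry or measurement error.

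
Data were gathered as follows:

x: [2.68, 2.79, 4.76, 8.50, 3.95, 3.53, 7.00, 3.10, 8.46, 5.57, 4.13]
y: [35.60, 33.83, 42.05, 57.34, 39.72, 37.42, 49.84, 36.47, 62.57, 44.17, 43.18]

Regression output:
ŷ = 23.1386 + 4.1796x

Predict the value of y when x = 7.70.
ŷ = 55.3215

Plug x = 7.70 into the fitted line:

ŷ = 23.1386 + 4.1796 × 7.70
ŷ = 23.1386 + 32.1829
ŷ = 55.3215

This is a point prediction; actual observations scatter around it by roughly the residual standard deviation.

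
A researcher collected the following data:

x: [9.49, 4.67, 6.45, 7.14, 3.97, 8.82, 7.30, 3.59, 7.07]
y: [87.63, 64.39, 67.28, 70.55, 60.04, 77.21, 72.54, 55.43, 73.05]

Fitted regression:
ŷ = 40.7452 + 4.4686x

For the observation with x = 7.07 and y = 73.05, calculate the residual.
Residual = 0.7118

The residual is the difference between the actual value and the predicted value:

Residual = y - ŷ

Step 1: Calculate predicted value
ŷ = 40.7452 + 4.4686 × 7.07
ŷ = 72.3382

Step 2: Calculate residual
Residual = 73.05 - 72.3382
Residual = 0.7118

Sign check: y > ŷ, so the point is above the line and the fit underestimates here.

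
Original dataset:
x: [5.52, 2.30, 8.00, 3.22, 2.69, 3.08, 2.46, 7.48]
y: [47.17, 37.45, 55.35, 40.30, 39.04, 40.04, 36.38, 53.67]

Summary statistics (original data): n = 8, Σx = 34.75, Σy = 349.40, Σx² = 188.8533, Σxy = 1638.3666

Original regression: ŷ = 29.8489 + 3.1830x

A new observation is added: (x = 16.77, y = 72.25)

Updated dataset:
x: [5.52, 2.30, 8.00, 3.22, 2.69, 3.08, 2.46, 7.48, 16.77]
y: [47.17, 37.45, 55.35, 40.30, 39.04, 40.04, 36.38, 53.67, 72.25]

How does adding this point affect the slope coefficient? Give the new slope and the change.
Adding the point moves β₁ from 3.1830 to 2.4908, i.e. it decreases by 0.6922 (-21.7%).

x = 16.77 lies well outside the original x-range [2.30, 8.00] (x̄ ≈ 4.34), so this observation has high leverage and can move the slope substantially.

Step 1: Update the sums with the new point (n goes from 8 to 9)
Σx  = 34.75 + 16.77 = 51.52
Σy  = 349.40 + 72.25 = 421.65
Σx² = 188.8533 + 16.77² = 188.8533 + 281.2329 = 470.0862
Σxy = 1638.3666 + 16.77×72.25 = 1638.3666 + 1211.6325 = 2849.9991

Step 2: Recompute the slope with b₁ = (nΣxy − ΣxΣy) / (nΣx² − (Σx)²)
Numerator   = 9×2849.9991 − 51.52×421.65 = 25649.9919 − 21723.4080 = 3926.5839
Denominator = 9×470.0862 − 51.52² = 4230.7758 − 2654.3104 = 1576.4654
b₁(new) = 3926.5839 / 1576.4654 = 2.4908

(Same formula on the original sums: (8×1638.3666 − 34.75×349.40) / (8×188.8533 − 34.75²) = 965.2828 / 303.2639 = 3.1830, matching the given fit.)

Step 3: Change in slope
Δβ₁ = 2.4908 − 3.1830 = -0.6922
Relative change = -0.6922 / 3.1830 × 100% = -21.7%
→ the slope decreases when the point is added.

A high-leverage point only changes the slope if it is off the original line; here y = 72.25 is below the original trend, so the slope decreases.
In practice: refit with and without it and report both if conclusions differ; examine leverage (hᵢ) and Cook's distance rather than deleting it automatically.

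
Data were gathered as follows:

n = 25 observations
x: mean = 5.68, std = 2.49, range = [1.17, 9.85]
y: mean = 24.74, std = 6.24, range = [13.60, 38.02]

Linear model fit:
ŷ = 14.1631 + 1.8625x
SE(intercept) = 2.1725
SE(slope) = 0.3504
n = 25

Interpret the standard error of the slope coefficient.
The slope 1.8625 is pinned down to within about ±0.3504 (one SE) by these data — relative uncertainty 18.8%, i.e. precise.

SE(β̂₁) = 0.3504 says: if we drew many samples of n = 25 from the same population and refit each time, the fitted slopes would scatter with a standard deviation of roughly 0.3504 around the true β₁.

Relative precision:
- SE / |β̂₁| = 0.3504 / 1.8625 = 18.8%
- Rule of thumb (under 20%: precise; 20% to under 50%: moderately precise; 50% or more: imprecise) → precise

Link to the t-test: t = β̂₁ / SE(β̂₁) = 1.8625 / 0.3504 = 5.3154, the statistic for H₀: β₁ = 0.

What drives SE(β̂₁): larger n (here n = 25) → smaller SE; wider spread of x values → smaller SE; more residual scatter → larger SE.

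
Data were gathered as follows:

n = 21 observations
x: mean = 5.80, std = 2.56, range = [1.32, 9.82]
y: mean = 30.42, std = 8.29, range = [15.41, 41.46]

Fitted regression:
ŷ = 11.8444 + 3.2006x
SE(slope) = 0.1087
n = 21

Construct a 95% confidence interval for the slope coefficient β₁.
The 95% CI for β₁ is (2.9731, 3.4281)

Confidence interval for the slope:

The 95% CI for β₁ is: β̂₁ ± t*(α/2, n-2) × SE(β̂₁)

Step 1: Find critical t-value
- Confidence level = 0.95
- Degrees of freedom = n - 2 = 21 - 2 = 19
- t*(α/2, 19) = 2.0930

Step 2: Calculate margin of error
Margin = 2.0930 × 0.1087 = 0.2275

Step 3: Construct interval
CI = 3.2006 ± 0.2275
CI = (2.9731, 3.4281)

Interpretation: We are 95% confident that the true slope β₁ lies between 2.9731 and 3.4281.
The interval does not include 0, suggesting a significant linear relationship.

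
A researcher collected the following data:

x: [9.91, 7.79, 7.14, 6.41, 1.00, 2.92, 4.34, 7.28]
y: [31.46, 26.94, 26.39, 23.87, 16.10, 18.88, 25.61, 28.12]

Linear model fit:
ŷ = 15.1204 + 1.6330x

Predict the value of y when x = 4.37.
ŷ = 22.2566

To predict y for x = 4.37, substitute into the regression equation:

ŷ = 15.1204 + 1.6330 × 4.37
ŷ = 15.1204 + 7.1362
ŷ = 22.2566

This is a point prediction; actual observations scatter around it by roughly the residual standard deviation.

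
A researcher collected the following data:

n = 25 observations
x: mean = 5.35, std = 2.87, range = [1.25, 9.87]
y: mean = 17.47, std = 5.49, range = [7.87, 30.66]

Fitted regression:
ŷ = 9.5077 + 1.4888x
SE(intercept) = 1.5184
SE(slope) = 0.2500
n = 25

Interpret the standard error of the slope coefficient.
SE(slope) = 0.2500 measures the uncertainty in the estimated slope. The coefficient is estimated precisely (SE/|β̂₁| = 16.8%).

SE(β̂₁) = s / √Sxx, where s is the residual standard deviation and Sxx = Σ(x − x̄)². It is the yardstick for how far β̂₁ = 1.4888 could plausibly be from the true slope.

Relative precision:
- SE / |β̂₁| = 0.2500 / 1.4888 = 16.8%
- Rule of thumb (under 20%: precise; 20% to under 50%: moderately precise; 50% or more: imprecise) → precise

Link to the t-test: t = β̂₁ / SE(β̂₁) = 1.4888 / 0.2500 = 5.9552, the statistic for H₀: β₁ = 0.

What drives SE(β̂₁): wider spread of x values → smaller SE; larger n (here n = 25) → smaller SE.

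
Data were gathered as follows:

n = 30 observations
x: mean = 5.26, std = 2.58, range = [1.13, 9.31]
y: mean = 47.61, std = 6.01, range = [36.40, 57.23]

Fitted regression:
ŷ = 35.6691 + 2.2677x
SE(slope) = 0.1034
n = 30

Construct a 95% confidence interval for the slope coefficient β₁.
The 95% CI for β₁ is (2.0559, 2.4795)

Confidence interval for the slope:

The 95% CI for β₁ is: β̂₁ ± t*(α/2, n-2) × SE(β̂₁)

Step 1: Find critical t-value
- Confidence level = 0.95
- Degrees of freedom = n - 2 = 30 - 2 = 28
- t*(α/2, 28) = 2.0484

Step 2: Calculate margin of error
Margin = 2.0484 × 0.1034 = 0.2118

Step 3: Construct interval
CI = 2.2677 ± 0.2118
CI = (2.0559, 2.4795)

Interpretation: intervals built this way capture the true β₁ in 95% of repeated samples; here the plausible range for the per-unit effect of x on y is 2.0559 to 2.4795.
Since 0 is outside the interval, a two-sided test at α = 0.05 would reject H₀: β₁ = 0.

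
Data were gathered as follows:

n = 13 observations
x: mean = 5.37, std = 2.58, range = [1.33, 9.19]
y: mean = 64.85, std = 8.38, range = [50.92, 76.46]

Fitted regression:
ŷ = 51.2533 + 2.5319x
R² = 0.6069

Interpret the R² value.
About 60.69% of the variability in y is accounted for by the regression on x (R² = 0.6069) — a moderate linear fit.

The coefficient of determination R² is the fraction of the total variation in y that the fitted line accounts for.

Here R² = 0.6069:
- Explained: 60.69% of the variation in y
- Unexplained (residual): 100% − 60.69% = 39.31%
- Rule of thumb (below 0.3 weak; 0.3 to below 0.7 moderate; 0.7 and above strong) → moderate

Calculation: R² = 1 − (SS_res / SS_tot), where SS_res is the sum of squared residuals and SS_tot the total sum of squares.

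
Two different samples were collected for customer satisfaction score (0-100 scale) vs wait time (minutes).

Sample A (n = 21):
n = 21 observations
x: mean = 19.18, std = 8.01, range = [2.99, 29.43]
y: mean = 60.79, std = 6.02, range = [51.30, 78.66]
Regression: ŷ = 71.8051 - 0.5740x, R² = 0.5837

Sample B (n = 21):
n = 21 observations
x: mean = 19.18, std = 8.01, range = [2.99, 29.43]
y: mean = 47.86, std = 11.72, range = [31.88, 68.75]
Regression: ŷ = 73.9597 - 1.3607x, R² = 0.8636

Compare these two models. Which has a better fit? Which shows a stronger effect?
Model B has the better fit (R² = 0.8636 vs 0.5837). Model B shows the stronger effect (|β₁| = 1.3607 vs 0.5740).

Model Comparison:

Which explains more variance? (R²)
- Model A: R² = 0.5837 → 58.37% of variance in satisfaction score explained
- Model B: R² = 0.8636 → 86.36% of variance in satisfaction score explained
- 0.8636 > 0.5837 → Model B has the better fit

Which has the larger per-minute effect? (|β₁|)
- Model A: β₁ = -0.5740 → predicted satisfaction score falls 0.5740 points per additional minute of wait time
- Model B: β₁ = -1.3607 → predicted satisfaction score falls 1.3607 points per additional minute of wait time
- |-0.5740| < |-1.3607| → Model B shows the stronger marginal effect

Notes:
- A better fit (higher R²) doesn't necessarily mean a more important relationship.
- The two samples could reflect different populations, time periods, or measurement quality.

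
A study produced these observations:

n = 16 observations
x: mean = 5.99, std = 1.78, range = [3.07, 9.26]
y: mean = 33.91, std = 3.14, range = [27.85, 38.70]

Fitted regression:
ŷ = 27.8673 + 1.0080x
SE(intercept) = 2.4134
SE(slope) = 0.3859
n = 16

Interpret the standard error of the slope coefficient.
SE(β̂₁) = 0.3859 is the estimated standard deviation of the slope estimate across repeated samples; relative to β̂₁ = 1.0080 that is 38.3%, a moderately precise estimate.

SE(β̂₁) = 0.3859 says: if we drew many samples of n = 16 from the same population and refit each time, the fitted slopes would scatter with a standard deviation of roughly 0.3859 around the true β₁.

Relative precision:
- SE / |β̂₁| = 0.3859 / 1.0080 = 38.3%
- Rule of thumb (under 20%: precise; 20% to under 50%: moderately precise; 50% or more: imprecise) → moderately precise

Link to interval estimation: a confidence interval for β₁ is β̂₁ ± t* × 0.3859, so SE sets the half-width per unit of t*.

What drives SE(β̂₁): more residual scatter → larger SE.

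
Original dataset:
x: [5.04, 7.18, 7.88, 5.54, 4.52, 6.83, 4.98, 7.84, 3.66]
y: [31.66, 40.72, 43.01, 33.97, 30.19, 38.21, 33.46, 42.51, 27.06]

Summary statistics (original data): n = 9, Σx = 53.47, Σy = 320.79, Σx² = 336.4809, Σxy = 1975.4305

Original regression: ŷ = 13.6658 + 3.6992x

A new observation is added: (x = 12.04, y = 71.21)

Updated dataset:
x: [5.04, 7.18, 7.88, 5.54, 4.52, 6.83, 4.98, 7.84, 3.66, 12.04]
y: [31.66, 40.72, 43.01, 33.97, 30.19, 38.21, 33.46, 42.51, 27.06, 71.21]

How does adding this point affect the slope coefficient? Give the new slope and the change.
New slope β₁ = 5.0645 versus 3.6992 before: a change of +1.3653 (+36.9%).

x = 12.04 lies well outside the original x-range [3.66, 7.88] (x̄ ≈ 5.94), so this observation has high leverage and can move the slope substantially.

Step 1: Update the sums with the new point (n goes from 9 to 10)
Σx  = 53.47 + 12.04 = 65.51
Σy  = 320.79 + 71.21 = 392.00
Σx² = 336.4809 + 12.04² = 336.4809 + 144.9616 = 481.4425
Σxy = 1975.4305 + 12.04×71.21 = 1975.4305 + 857.3684 = 2832.7989

Step 2: Recompute the slope with b₁ = (nΣxy − ΣxΣy) / (nΣx² − (Σx)²)
Numerator   = 10×2832.7989 − 65.51×392.00 = 28327.9890 − 25679.9200 = 2648.0690
Denominator = 10×481.4425 − 65.51² = 4814.4250 − 4291.5601 = 522.8649
b₁(new) = 2648.0690 / 522.8649 = 5.0645

(Same formula on the original sums: (9×1975.4305 − 53.47×320.79) / (9×336.4809 − 53.47²) = 626.2332 / 169.2872 = 3.6992, matching the given fit.)

Step 3: Change in slope
Δβ₁ = 5.0645 − 3.6992 = +1.3653
Relative change = +1.3653 / 3.6992 × 100% = +36.9%
→ the slope increases when the point is added.

Because the point sits above the extension of the original line at a high-leverage x, it tilts the fit up.
In practice: refit with and without it and report both if conclusions differ; investigate whether it comes from the same population as the rest of the sample.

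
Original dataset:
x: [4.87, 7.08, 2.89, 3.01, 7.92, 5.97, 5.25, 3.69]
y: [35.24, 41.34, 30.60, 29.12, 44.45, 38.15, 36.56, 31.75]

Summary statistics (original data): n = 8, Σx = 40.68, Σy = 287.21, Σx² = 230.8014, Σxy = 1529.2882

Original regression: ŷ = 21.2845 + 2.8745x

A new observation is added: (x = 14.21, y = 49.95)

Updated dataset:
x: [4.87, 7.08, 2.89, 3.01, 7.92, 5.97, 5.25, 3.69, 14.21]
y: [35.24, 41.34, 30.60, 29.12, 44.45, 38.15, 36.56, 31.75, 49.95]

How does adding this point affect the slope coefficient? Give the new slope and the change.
New slope β₁ = 1.8659 versus 2.8745 before: a change of -1.0086 (-35.1%).

x = 14.21 lies well outside the original x-range [2.89, 7.92] (x̄ ≈ 5.09), so this observation has high leverage and can move the slope substantially.

Step 1: Update the sums with the new point (n goes from 8 to 9)
Σx  = 40.68 + 14.21 = 54.89
Σy  = 287.21 + 49.95 = 337.16
Σx² = 230.8014 + 14.21² = 230.8014 + 201.9241 = 432.7255
Σxy = 1529.2882 + 14.21×49.95 = 1529.2882 + 709.7895 = 2239.0777

Step 2: Recompute the slope with b₁ = (nΣxy − ΣxΣy) / (nΣx² − (Σx)²)
Numerator   = 9×2239.0777 − 54.89×337.16 = 20151.6993 − 18506.7124 = 1644.9869
Denominator = 9×432.7255 − 54.89² = 3894.5295 − 3012.9121 = 881.6174
b₁(new) = 1644.9869 / 881.6174 = 1.8659

(Same formula on the original sums: (8×1529.2882 − 40.68×287.21) / (8×230.8014 − 40.68²) = 550.6028 / 191.5488 = 2.8745, matching the given fit.)

Step 3: Change in slope
Δβ₁ = 1.8659 − 2.8745 = -1.0086
Relative change = -1.0086 / 2.8745 × 100% = -35.1%
→ the slope decreases when the point is added.

Because the point sits below the extension of the original line at a high-leverage x, it tilts the fit down.
In practice: investigate whether it comes from the same population as the rest of the sample.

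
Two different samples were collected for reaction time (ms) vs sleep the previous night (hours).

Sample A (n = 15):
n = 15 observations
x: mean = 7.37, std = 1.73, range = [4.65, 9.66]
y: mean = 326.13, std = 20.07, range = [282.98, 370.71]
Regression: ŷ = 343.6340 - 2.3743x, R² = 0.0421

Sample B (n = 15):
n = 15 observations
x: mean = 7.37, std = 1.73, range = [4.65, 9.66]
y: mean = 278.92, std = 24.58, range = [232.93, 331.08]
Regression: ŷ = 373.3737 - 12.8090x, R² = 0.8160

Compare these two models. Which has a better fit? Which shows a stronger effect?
Model B has the better fit (R² = 0.8160 vs 0.0421). Model B shows the stronger effect (|β₁| = 12.8090 vs 2.3743).

Model Comparison:

Goodness of fit (R²):
- Model A: R² = 0.0421 → 4.21% of variance in reaction time explained
- Model B: R² = 0.8160 → 81.60% of variance in reaction time explained
- 0.8160 > 0.0421 → Model B has the better fit

Strength of effect — compare |β₁|:
- Model A: β₁ = -2.3743 → predicted reaction time falls 2.3743 ms per additional hour of sleep
- Model B: β₁ = -12.8090 → predicted reaction time falls 12.8090 ms per additional hour of sleep
- |-2.3743| < |-12.8090| → Model B shows the stronger marginal effect

Note: R² measures how tightly points cluster around the line; β₁ measures how steep the line is — they answer different questions.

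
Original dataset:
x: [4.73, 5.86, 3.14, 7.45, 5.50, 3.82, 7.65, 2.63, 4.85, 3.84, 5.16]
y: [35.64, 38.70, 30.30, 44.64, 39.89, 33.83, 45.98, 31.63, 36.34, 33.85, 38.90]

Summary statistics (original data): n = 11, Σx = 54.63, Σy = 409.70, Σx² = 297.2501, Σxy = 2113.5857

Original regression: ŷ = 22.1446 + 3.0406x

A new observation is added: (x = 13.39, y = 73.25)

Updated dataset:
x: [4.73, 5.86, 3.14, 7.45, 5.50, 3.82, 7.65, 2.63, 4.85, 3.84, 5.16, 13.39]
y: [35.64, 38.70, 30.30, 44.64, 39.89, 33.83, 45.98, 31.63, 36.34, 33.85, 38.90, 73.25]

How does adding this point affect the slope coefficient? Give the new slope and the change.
New slope β₁ = 3.9225 versus 3.0406 before: a change of +0.8819 (+29.0%).

The new point has HIGH LEVERAGE: x = 13.39 is far from the original mean x̄ = 54.63/11 ≈ 4.97 (original range [2.63, 7.65]).

Step 1: Update the sums with the new point (n goes from 11 to 12)
Σx  = 54.63 + 13.39 = 68.02
Σy  = 409.70 + 73.25 = 482.95
Σx² = 297.2501 + 13.39² = 297.2501 + 179.2921 = 476.5422
Σxy = 2113.5857 + 13.39×73.25 = 2113.5857 + 980.8175 = 3094.4032

Step 2: Recompute the slope with b₁ = (nΣxy − ΣxΣy) / (nΣx² − (Σx)²)
Numerator   = 12×3094.4032 − 68.02×482.95 = 37132.8384 − 32850.2590 = 4282.5794
Denominator = 12×476.5422 − 68.02² = 5718.5064 − 4626.7204 = 1091.7860
b₁(new) = 4282.5794 / 1091.7860 = 3.9225

(Same formula on the original sums: (11×2113.5857 − 54.63×409.70) / (11×297.2501 − 54.63²) = 867.5317 / 285.3142 = 3.0406, matching the given fit.)

Step 3: Change in slope
Δβ₁ = 3.9225 − 3.0406 = +0.8819
Relative change = +0.8819 / 3.0406 × 100% = +29.0%
→ the slope increases when the point is added.

A high-leverage point only changes the slope if it is off the original line; here y = 73.25 is above the original trend, so the slope increases.
In practice: examine leverage (hᵢ) and Cook's distance rather than deleting it automatically; check such a point for data-entry or measurement error.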